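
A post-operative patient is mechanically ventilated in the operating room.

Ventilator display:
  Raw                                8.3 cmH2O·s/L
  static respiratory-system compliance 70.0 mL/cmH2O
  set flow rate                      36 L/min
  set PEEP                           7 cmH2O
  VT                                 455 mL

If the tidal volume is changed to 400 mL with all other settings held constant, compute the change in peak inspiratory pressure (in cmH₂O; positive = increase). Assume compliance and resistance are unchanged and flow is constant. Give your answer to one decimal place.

-0.8

PIP = Vt/C + R·V̇ + PEEP (constant-flow equation of motion).
Only the elastic term changes: ΔPIP = ΔVt / C = (400 − 455) / 70.0 = -0.7857 cmH2O.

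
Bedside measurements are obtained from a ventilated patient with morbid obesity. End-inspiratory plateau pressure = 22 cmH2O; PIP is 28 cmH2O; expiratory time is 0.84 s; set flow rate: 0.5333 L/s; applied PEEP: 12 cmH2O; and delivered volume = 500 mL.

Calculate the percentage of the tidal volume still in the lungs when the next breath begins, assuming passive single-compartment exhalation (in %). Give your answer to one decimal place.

R = (PIP − Pplat)/V̇ = (28 − 22) / 0.5333 = 6.0/0.5333 = 11.251 cmH2O·s/L.
C = Vt/(Pplat − PEEP) = 500.0 / (22 − 12) = 500.0/10.0 = 50.0 mL/cmH2O.
τ = R × C = 11.251 × 0.05 L/cmH2O = 0.5626 s.
Fraction remaining at end-expiration = e^(−Te/τ) = e^(−0.84/0.5626) = 0.2247 → 22.47%.

22.5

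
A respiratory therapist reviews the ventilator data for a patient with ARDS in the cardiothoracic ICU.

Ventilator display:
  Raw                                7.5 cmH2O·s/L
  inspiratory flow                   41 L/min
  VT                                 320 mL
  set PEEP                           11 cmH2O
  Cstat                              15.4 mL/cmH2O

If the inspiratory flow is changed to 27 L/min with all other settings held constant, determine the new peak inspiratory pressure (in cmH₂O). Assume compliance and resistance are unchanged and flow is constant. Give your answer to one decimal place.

35.2

Flow: 41 L/min ÷ 60 = 0.6833 L/s.
New flow: 27 L/min ÷ 60 = 0.45 L/s.
PIP = Vt/C + R·V̇ + PEEP (constant-flow equation of motion).
Only the resistive term changes: ΔPIP = R × ΔV̇ = 7.5 × (0.45 − 0.6833) = 7.5 × -0.2333 = -1.75 cmH2O.
Original PIP = 320/15.4 + 7.5×0.6833 + 11 = 36.904 cmH2O; new PIP = 36.904 + (-1.75) = 35.154 cmH2O.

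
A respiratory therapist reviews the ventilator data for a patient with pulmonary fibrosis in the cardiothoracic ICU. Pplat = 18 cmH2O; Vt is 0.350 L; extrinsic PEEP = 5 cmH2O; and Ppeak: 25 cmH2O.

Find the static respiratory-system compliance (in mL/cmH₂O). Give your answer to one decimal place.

Cstat = Vt / (Pplat − PEEP) = 350 / (18 − 5) = 350 / 13.0 = 26.923 mL/cmH2O.

26.9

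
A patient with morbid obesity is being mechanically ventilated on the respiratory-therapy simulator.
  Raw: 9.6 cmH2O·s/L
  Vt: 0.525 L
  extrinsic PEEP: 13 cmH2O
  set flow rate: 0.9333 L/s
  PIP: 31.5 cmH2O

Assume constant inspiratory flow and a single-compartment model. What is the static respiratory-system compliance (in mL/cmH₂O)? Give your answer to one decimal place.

Equation of motion (constant flow): PIP = Vt/C + R·V̇ + PEEP.
Vt/C = PIP − R·V̇ − PEEP = 31.5 − 9.6×0.9333 − 13 = 31.5 − 8.96 − 13 = 9.54 cmH2O.
C = Vt / 9.54 = 525 / 9.54 = 55.031 mL/cmH2O.

55.0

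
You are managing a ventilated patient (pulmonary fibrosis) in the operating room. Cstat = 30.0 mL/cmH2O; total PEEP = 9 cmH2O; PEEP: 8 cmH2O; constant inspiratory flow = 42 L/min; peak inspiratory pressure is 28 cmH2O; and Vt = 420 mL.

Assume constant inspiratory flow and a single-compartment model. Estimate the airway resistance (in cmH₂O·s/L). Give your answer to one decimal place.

Flow: 42 L/min ÷ 60 = 0.7 L/s.
Total PEEP = 9 cmH2O (set 8 + intrinsic 1); this is the baseline alveolar pressure.
Equation of motion (constant flow): PIP = Vt/C + R·V̇ + PEEP.
R·V̇ = PIP − Vt/C − PEEP = 28 − 420/30.0 − 9 = 28 − 14.0 − 9 = 5.0 cmH2O.
R = 5.0 / 0.7 = 7.143 cmH2O·s/L.

7.1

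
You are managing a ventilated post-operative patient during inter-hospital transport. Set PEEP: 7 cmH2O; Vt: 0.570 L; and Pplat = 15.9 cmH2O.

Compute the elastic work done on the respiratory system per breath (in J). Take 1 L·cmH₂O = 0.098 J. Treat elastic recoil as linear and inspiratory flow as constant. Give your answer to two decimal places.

0.25

Elastic work ≈ ½ × (Pplat − PEEP) × Vt = 0.5 × (15.9 − 7) × 0.570 L = 0.5 × 8.9 × 0.570 = 2.537 L·cmH2O.
× 0.098 J/(L·cmH2O) → 0.2486 J.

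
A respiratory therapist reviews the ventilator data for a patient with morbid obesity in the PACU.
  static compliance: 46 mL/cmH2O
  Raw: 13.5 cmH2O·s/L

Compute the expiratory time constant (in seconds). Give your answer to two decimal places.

τ = R × C = 13.5 × 46 mL/cmH2O = 13.5 × 0.046 L/cmH2O = 0.621 s.

0.62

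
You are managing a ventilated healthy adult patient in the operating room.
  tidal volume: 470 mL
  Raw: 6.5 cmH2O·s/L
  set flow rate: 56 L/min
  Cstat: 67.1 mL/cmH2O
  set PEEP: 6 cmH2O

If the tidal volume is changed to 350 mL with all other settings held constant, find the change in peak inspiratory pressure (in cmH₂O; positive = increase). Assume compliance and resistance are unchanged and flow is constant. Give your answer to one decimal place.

-1.8

PIP = Vt/C + R·V̇ + PEEP (constant-flow equation of motion).
Only the elastic term changes: ΔPIP = ΔVt / C = (350 − 470) / 67.1 = -1.788 cmH2O.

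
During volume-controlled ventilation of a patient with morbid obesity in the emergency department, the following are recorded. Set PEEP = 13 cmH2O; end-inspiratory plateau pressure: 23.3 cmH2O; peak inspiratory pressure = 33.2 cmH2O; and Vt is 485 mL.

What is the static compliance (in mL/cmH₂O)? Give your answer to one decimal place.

Cstat = Vt / (Pplat − PEEP) = 485 / (23.3 − 13) = 485 / 10.3 = 47.087 mL/cmH2O.

47.1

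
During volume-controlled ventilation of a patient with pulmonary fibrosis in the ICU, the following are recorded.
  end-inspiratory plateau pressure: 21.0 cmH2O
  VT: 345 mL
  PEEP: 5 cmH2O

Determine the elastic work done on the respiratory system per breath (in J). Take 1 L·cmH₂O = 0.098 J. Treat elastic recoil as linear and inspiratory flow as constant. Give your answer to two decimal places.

0.27

Elastic work ≈ ½ × (Pplat − PEEP) × Vt = 0.5 × (21.0 − 5) × 0.345 L = 0.5 × 16.0 × 0.345 = 2.76 L·cmH2O.
× 0.098 J/(L·cmH2O) → 0.2705 J.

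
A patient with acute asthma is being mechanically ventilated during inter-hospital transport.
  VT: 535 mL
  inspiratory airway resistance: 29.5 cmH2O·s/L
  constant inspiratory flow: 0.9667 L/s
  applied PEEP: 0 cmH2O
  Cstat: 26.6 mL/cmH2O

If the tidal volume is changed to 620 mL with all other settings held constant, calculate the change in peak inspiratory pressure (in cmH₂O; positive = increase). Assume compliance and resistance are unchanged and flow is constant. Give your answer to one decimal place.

PIP = Vt/C + R·V̇ + PEEP (constant-flow equation of motion).
Only the elastic term changes: ΔPIP = ΔVt / C = (620 − 535) / 26.6 = 3.195 cmH2O.

3.2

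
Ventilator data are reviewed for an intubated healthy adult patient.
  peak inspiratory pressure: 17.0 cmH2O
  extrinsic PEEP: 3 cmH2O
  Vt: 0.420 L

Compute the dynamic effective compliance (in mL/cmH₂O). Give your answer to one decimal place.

30.0

Dynamic compliance = Vt / (PIP − PEEP) = 420 / (17.0 − 3) = 420 / 14.0 = 30.0 mL/cmH2O.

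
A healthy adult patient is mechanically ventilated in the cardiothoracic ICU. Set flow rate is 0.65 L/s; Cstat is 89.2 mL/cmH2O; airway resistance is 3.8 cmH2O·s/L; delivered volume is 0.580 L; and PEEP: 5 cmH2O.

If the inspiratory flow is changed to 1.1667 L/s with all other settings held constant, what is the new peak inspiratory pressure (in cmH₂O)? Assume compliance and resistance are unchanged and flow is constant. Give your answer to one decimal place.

15.9

PIP = Vt/C + R·V̇ + PEEP (constant-flow equation of motion).
Only the resistive term changes: ΔPIP = R × ΔV̇ = 3.8 × (1.1667 − 0.65) = 3.8 × 0.5167 = 1.963 cmH2O.
Original PIP = 580/89.2 + 3.8×0.65 + 5 = 13.972 cmH2O; new PIP = 13.972 + (1.963) = 15.935 cmH2O.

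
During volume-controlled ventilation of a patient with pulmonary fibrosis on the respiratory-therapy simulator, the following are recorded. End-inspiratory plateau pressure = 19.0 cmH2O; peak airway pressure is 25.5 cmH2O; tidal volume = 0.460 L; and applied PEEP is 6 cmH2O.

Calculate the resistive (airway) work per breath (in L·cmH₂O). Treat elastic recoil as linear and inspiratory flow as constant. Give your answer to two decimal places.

With constant inspiratory flow the resistive pressure is constant at PIP − Pplat = 25.5 − 19.0 = 6.5 cmH2O, so resistive work = 6.5 × 0.460 = 2.99 L·cmH2O.

2.99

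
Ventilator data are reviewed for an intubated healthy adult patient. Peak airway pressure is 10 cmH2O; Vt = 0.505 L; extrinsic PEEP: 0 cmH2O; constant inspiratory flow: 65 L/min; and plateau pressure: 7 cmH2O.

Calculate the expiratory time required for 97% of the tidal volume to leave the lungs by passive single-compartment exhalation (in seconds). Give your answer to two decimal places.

Flow: 65 L/min ÷ 60 = 1.0833 L/s.
R = (PIP − Pplat)/V̇ = (10 − 7) / 1.0833 = 3.0/1.0833 = 2.769 cmH2O·s/L.
C = Vt/(Pplat − PEEP) = 505.0 / (7 − 0) = 505.0/7.0 = 72.143 mL/cmH2O.
τ = R × C = 2.769 × 0.07214 L/cmH2O = 0.1998 s.
t = −τ·ln(1 − 0.97) = −0.1998·ln(0.03) = 0.7006 s.

0.70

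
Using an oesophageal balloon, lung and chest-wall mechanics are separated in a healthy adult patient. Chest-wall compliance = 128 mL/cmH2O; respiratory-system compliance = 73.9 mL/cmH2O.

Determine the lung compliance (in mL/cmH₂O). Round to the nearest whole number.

1/CL = 1/Crs − 1/Ccw.
1/CL = 1/73.9 − 1/128 = 0.005719.
CL = 174.86 mL/cmH2O.

175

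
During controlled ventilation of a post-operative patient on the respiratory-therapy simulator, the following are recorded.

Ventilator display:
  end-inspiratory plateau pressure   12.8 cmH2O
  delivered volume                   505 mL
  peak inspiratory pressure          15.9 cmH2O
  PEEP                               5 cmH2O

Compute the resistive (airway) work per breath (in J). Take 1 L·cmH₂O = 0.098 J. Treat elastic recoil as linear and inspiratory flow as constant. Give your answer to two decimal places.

0.15

With constant inspiratory flow the resistive pressure is constant at PIP − Pplat = 15.9 − 12.8 = 3.1 cmH2O, so resistive work = 3.1 × 0.505 = 1.566 L·cmH2O.
× 0.098 J/(L·cmH2O) → 0.1535 J.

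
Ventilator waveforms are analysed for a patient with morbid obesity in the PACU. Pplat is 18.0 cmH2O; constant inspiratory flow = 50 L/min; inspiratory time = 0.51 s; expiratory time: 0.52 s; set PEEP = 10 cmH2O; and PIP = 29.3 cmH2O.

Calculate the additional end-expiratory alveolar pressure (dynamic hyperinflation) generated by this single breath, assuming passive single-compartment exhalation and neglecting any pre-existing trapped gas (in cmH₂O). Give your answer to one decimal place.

Flow: 50 L/min ÷ 60 = 0.8333 L/s.
Vt = flow × Ti = 0.8333 L/s × 0.51 s × 1000 mL/L = 424.98 mL.
R = (PIP − Pplat)/V̇ = (29.3 − 18.0) / 0.8333 = 11.3/0.8333 = 13.561 cmH2O·s/L.
C = Vt/(Pplat − PEEP) = 424.98 / (18.0 − 10) = 424.98/8.0 = 53.123 mL/cmH2O.
τ = R × C = 13.561 × 0.05312 L/cmH2O = 0.7204 s.
Fraction remaining = e^(−Te/τ) = e^(−0.52/0.7204) = 0.4859; trapped volume = 424.98 × 0.4859 = 206.5 mL.
Additional alveolar pressure from trapping ≈ V_trapped / C = 206.5 / 53.123 = 3.887 cmH2O.

3.9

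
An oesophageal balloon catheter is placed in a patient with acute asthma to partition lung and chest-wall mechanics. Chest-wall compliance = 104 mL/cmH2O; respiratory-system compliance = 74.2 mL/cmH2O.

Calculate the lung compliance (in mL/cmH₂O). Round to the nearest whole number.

1/CL = 1/Crs − 1/Ccw.
1/CL = 1/74.2 − 1/104 = 0.003862.
CL = 258.93 mL/cmH2O.

259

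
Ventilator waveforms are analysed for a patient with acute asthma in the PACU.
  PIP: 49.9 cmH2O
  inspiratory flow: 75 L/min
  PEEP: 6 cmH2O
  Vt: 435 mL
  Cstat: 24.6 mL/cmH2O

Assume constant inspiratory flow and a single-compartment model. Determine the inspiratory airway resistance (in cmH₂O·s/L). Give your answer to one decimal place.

21.0

Flow: 75 L/min ÷ 60 = 1.25 L/s.
Equation of motion (constant flow): PIP = Vt/C + R·V̇ + PEEP.
R·V̇ = PIP − Vt/C − PEEP = 49.9 − 435/24.6 − 6 = 49.9 − 17.683 − 6 = 26.217 cmH2O.
R = 26.217 / 1.25 = 20.974 cmH2O·s/L.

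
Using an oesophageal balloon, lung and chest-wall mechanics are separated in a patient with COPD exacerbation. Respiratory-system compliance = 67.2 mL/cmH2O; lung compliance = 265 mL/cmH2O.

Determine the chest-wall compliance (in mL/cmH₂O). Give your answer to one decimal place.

1/Ccw = 1/Crs − 1/CL.
1/Ccw = 1/67.2 − 1/265 = 0.01111.
Ccw = 90.009 mL/cmH2O.

90.0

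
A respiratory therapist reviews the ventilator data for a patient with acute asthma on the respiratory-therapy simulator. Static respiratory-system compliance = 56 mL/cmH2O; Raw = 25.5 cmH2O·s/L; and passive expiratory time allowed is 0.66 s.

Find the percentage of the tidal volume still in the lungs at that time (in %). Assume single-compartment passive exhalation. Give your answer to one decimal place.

63.0

τ = R × C = 25.5 × 56 mL/cmH2O = 25.5 × 0.056 L/cmH2O = 1.428 s.
Passive exhalation: V(t)/V₀ = e^(−t/τ) = e^(−0.66/1.428) = 0.6299.
Fraction remaining = 0.6299 → 62.99%.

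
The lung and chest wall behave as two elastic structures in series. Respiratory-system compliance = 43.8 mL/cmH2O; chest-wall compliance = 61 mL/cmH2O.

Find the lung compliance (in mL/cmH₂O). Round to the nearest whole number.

1/CL = 1/Crs − 1/Ccw.
1/CL = 1/43.8 − 1/61 = 0.006438.
CL = 155.33 mL/cmH2O.

155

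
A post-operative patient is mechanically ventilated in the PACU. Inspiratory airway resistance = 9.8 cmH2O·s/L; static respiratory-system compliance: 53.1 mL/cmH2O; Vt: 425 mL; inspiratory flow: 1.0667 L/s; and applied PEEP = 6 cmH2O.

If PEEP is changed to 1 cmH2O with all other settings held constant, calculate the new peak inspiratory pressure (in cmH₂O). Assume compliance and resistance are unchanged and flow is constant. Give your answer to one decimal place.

19.5

PIP = Vt/C + R·V̇ + PEEP (constant-flow equation of motion).
Only the baseline term changes: ΔPIP = ΔPEEP = 1 − 6 = -5.0 cmH2O.
Original PIP = 425/53.1 + 9.8×1.0667 + 6 = 24.457 cmH2O; new PIP = 24.457 + (-5.0) = 19.457 cmH2O.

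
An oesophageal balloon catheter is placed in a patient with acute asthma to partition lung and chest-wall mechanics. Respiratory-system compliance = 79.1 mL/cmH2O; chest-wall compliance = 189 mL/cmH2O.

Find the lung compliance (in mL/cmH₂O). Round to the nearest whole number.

136

1/CL = 1/Crs − 1/Ccw.
1/CL = 1/79.1 − 1/189 = 0.007351.
CL = 136.04 mL/cmH2O.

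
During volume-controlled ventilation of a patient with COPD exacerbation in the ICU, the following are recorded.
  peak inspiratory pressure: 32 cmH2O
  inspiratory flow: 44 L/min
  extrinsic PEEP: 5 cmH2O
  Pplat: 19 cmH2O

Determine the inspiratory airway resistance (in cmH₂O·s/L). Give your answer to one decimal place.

Flow: 44 L/min ÷ 60 = 0.7333 L/s.
Raw = (PIP − Pplat) / flow = (32 − 19) / 0.7333 = 13.0 / 0.7333 = 17.728 cmH2O·s/L.

17.7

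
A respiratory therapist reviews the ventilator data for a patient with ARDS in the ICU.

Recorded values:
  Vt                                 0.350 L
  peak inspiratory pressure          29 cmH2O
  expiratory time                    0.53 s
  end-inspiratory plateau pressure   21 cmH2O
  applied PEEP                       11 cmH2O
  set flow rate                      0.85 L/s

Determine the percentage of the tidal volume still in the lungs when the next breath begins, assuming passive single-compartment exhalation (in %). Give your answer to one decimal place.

20.0

R = (PIP − Pplat)/V̇ = (29 − 21) / 0.85 = 8.0/0.85 = 9.412 cmH2O·s/L.
C = Vt/(Pplat − PEEP) = 350.0 / (21 − 11) = 350.0/10.0 = 35.0 mL/cmH2O.
τ = R × C = 9.412 × 0.035 L/cmH2O = 0.3294 s.
Fraction remaining at end-expiration = e^(−Te/τ) = e^(−0.53/0.3294) = 0.2001 → 20.01%.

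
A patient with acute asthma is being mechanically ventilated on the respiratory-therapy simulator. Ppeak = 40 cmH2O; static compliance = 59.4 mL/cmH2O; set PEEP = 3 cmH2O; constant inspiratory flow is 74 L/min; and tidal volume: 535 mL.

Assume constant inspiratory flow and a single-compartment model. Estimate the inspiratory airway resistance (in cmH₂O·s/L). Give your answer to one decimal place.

Flow: 74 L/min ÷ 60 = 1.2333 L/s.
Equation of motion (constant flow): PIP = Vt/C + R·V̇ + PEEP.
R·V̇ = PIP − Vt/C − PEEP = 40 − 535/59.4 − 3 = 40 − 9.007 − 3 = 27.993 cmH2O.
R = 27.993 / 1.2333 = 22.698 cmH2O·s/L.

22.7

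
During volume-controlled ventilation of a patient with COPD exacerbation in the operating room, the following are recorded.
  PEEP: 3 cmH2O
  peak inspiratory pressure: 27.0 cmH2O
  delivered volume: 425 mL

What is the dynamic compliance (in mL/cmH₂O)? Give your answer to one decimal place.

Dynamic compliance = Vt / (PIP − PEEP) = 425 / (27.0 − 3) = 425 / 24.0 = 17.708 mL/cmH2O.

17.7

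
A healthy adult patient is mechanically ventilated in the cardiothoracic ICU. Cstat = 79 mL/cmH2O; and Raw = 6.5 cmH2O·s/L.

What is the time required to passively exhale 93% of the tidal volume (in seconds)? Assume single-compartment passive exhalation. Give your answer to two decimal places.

1.37

τ = R × C = 6.5 × 79 mL/cmH2O = 6.5 × 0.079 L/cmH2O = 0.5135 s.
Exhaled fraction f = 1 − e^(−t/τ) → t = −τ·ln(1 − f) = −0.5135·ln(0.07) = 1.366 s.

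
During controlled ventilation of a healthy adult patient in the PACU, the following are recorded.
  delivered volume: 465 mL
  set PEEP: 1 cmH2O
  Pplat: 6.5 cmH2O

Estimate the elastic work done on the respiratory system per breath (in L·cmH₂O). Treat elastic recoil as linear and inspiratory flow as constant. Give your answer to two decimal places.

1.28

Elastic work ≈ ½ × (Pplat − PEEP) × Vt = 0.5 × (6.5 − 1) × 0.465 L = 0.5 × 5.5 × 0.465 = 1.279 L·cmH2O.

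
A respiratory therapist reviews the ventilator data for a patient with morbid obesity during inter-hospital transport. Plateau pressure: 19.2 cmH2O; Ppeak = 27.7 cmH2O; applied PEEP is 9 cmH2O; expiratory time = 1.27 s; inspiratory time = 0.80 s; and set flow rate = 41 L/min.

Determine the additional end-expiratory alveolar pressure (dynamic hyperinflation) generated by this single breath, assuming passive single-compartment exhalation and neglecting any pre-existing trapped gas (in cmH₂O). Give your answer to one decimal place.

Flow: 41 L/min ÷ 60 = 0.6833 L/s.
Vt = flow × Ti = 0.6833 L/s × 0.80 s × 1000 mL/L = 546.64 mL.
R = (PIP − Pplat)/V̇ = (27.7 − 19.2) / 0.6833 = 8.5/0.6833 = 12.44 cmH2O·s/L.
C = Vt/(Pplat − PEEP) = 546.64 / (19.2 − 9) = 546.64/10.2 = 53.592 mL/cmH2O.
τ = R × C = 12.44 × 0.05359 L/cmH2O = 0.6667 s.
Fraction remaining = e^(−Te/τ) = e^(−1.27/0.6667) = 0.1488; trapped volume = 546.64 × 0.1488 = 81.34 mL.
Additional alveolar pressure from trapping ≈ V_trapped / C = 81.34 / 53.592 = 1.518 cmH2O.

1.5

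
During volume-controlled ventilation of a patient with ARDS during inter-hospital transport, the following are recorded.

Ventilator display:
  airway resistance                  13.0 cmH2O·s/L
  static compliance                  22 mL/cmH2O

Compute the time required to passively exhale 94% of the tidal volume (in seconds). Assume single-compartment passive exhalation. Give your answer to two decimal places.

0.80

τ = R × C = 13.0 × 22 mL/cmH2O = 13.0 × 0.022 L/cmH2O = 0.286 s.
Exhaled fraction f = 1 − e^(−t/τ) → t = −τ·ln(1 − f) = −0.286·ln(0.06) = 0.8046 s.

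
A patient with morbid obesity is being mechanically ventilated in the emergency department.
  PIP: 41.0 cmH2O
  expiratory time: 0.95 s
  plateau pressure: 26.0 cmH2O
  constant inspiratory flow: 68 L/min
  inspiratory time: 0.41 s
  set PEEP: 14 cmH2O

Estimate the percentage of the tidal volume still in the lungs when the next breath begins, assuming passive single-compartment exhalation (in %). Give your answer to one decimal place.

Flow: 68 L/min ÷ 60 = 1.1333 L/s.
Vt = flow × Ti = 1.1333 L/s × 0.41 s × 1000 mL/L = 464.65 mL.
R = (PIP − Pplat)/V̇ = (41.0 − 26.0) / 1.1333 = 15.0/1.1333 = 13.236 cmH2O·s/L.
C = Vt/(Pplat − PEEP) = 464.65 / (26.0 − 14) = 464.65/12.0 = 38.721 mL/cmH2O.
τ = R × C = 13.236 × 0.03872 L/cmH2O = 0.5125 s.
Fraction remaining at end-expiration = e^(−Te/τ) = e^(−0.95/0.5125) = 0.1567 → 15.67%.

15.7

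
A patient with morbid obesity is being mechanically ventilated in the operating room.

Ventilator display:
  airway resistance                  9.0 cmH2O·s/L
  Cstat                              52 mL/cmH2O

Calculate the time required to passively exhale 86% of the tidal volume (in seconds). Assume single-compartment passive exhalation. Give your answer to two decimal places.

0.92

τ = R × C = 9.0 × 52 mL/cmH2O = 9.0 × 0.052 L/cmH2O = 0.468 s.
Exhaled fraction f = 1 − e^(−t/τ) → t = −τ·ln(1 − f) = −0.468·ln(0.14) = 0.9201 s.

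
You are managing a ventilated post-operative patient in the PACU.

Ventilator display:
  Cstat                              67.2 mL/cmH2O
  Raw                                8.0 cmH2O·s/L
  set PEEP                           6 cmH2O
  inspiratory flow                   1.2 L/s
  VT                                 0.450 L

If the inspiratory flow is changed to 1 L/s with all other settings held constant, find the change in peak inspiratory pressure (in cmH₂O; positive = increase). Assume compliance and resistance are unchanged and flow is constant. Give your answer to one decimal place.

-1.6

PIP = Vt/C + R·V̇ + PEEP (constant-flow equation of motion).
Only the resistive term changes: ΔPIP = R × ΔV̇ = 8.0 × (1 − 1.2) = 8.0 × -0.2 = -1.6 cmH2O.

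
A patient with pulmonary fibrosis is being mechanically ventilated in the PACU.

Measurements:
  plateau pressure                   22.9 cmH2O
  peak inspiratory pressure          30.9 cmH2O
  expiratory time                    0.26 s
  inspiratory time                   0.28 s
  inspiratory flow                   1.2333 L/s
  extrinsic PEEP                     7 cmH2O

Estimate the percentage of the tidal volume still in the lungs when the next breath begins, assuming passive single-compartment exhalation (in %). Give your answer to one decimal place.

15.8

Vt = flow × Ti = 1.2333 L/s × 0.28 s × 1000 mL/L = 345.32 mL.
R = (PIP − Pplat)/V̇ = (30.9 − 22.9) / 1.2333 = 8.0/1.2333 = 6.487 cmH2O·s/L.
C = Vt/(Pplat − PEEP) = 345.32 / (22.9 − 7) = 345.32/15.9 = 21.718 mL/cmH2O.
τ = R × C = 6.487 × 0.02172 L/cmH2O = 0.1409 s.
Fraction remaining at end-expiration = e^(−Te/τ) = e^(−0.26/0.1409) = 0.158 → 15.8%.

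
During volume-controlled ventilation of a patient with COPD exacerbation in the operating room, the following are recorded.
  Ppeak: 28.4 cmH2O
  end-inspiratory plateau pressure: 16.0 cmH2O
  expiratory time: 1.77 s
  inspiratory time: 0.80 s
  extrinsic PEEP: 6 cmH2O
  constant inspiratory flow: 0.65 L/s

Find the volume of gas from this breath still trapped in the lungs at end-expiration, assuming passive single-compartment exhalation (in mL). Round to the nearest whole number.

Vt = flow × Ti = 0.65 L/s × 0.80 s × 1000 mL/L = 520.0 mL.
R = (PIP − Pplat)/V̇ = (28.4 − 16.0) / 0.65 = 12.4/0.65 = 19.077 cmH2O·s/L.
C = Vt/(Pplat − PEEP) = 520.0 / (16.0 − 6) = 520.0/10.0 = 52.0 mL/cmH2O.
τ = R × C = 19.077 × 0.052 L/cmH2O = 0.992 s.
Fraction remaining = e^(−Te/τ) = e^(−1.77/0.992) = 0.1679.
Trapped volume = 520.0 × 0.1679 = 87.308 mL.

87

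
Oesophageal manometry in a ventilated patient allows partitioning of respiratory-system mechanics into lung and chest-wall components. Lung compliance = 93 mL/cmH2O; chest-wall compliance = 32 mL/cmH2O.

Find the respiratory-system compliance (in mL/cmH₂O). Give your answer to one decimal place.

23.8

Lung and chest wall are elastances in series: 1/Crs = 1/CL + 1/Ccw.
1/Crs = 1/93 + 1/32 = 0.042.
Crs = 23.81 mL/cmH2O.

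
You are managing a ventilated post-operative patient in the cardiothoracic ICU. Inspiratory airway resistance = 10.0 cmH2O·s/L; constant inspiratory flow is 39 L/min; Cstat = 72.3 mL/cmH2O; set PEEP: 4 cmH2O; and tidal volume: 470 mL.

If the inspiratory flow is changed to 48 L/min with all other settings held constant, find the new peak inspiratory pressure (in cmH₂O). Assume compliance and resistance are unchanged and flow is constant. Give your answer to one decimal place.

18.5

Flow: 39 L/min ÷ 60 = 0.65 L/s.
New flow: 48 L/min ÷ 60 = 0.8 L/s.
PIP = Vt/C + R·V̇ + PEEP (constant-flow equation of motion).
Only the resistive term changes: ΔPIP = R × ΔV̇ = 10.0 × (0.8 − 0.65) = 10.0 × 0.15 = 1.5 cmH2O.
Original PIP = 470/72.3 + 10.0×0.65 + 4 = 17.001 cmH2O; new PIP = 17.001 + (1.5) = 18.501 cmH2O.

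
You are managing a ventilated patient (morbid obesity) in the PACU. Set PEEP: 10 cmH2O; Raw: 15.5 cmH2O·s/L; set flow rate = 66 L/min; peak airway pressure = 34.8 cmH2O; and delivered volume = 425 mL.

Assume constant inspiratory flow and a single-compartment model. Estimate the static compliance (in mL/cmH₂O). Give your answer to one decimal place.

Flow: 66 L/min ÷ 60 = 1.1 L/s.
Equation of motion (constant flow): PIP = Vt/C + R·V̇ + PEEP.
Vt/C = PIP − R·V̇ − PEEP = 34.8 − 15.5×1.1 − 10 = 34.8 − 17.05 − 10 = 7.75 cmH2O.
C = Vt / 7.75 = 425 / 7.75 = 54.839 mL/cmH2O.

54.8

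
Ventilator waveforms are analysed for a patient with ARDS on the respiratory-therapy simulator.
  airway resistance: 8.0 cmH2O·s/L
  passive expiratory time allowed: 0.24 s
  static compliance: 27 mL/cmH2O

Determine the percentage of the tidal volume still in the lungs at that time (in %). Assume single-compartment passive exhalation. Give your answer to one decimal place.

τ = R × C = 8.0 × 27 mL/cmH2O = 8.0 × 0.027 L/cmH2O = 0.216 s.
Passive exhalation: V(t)/V₀ = e^(−t/τ) = e^(−0.24/0.216) = 0.3292.
Fraction remaining = 0.3292 → 32.92%.

32.9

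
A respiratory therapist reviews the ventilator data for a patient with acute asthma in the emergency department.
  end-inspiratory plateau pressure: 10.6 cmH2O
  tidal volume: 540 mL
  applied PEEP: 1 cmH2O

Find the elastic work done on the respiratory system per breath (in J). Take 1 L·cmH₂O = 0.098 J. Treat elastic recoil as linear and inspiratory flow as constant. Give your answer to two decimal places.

0.25

Elastic work ≈ ½ × (Pplat − PEEP) × Vt = 0.5 × (10.6 − 1) × 0.540 L = 0.5 × 9.6 × 0.540 = 2.592 L·cmH2O.
× 0.098 J/(L·cmH2O) → 0.254 J.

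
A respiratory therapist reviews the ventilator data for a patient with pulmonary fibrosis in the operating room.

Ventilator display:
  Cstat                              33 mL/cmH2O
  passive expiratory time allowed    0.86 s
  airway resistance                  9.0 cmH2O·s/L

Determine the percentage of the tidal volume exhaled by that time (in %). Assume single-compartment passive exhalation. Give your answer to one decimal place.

τ = R × C = 9.0 × 33 mL/cmH2O = 9.0 × 0.033 L/cmH2O = 0.297 s.
Passive exhalation: V(t)/V₀ = e^(−t/τ) = e^(−0.86/0.297) = 0.05526.
Fraction exhaled = 1 − 0.05526 = 0.9447 → 94.47%.

94.5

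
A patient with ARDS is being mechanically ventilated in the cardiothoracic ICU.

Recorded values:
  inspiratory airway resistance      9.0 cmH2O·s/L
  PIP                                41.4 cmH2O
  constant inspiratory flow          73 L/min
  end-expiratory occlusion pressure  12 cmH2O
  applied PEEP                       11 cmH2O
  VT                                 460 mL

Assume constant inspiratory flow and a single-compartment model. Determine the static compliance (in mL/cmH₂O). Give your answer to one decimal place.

24.9

Flow: 73 L/min ÷ 60 = 1.2167 L/s.
Total PEEP = 12 cmH2O (set 11 + intrinsic 1); this is the baseline alveolar pressure.
Equation of motion (constant flow): PIP = Vt/C + R·V̇ + PEEP.
Vt/C = PIP − R·V̇ − PEEP = 41.4 − 9.0×1.2167 − 12 = 41.4 − 10.95 − 12 = 18.45 cmH2O.
C = Vt / 18.45 = 460 / 18.45 = 24.932 mL/cmH2O.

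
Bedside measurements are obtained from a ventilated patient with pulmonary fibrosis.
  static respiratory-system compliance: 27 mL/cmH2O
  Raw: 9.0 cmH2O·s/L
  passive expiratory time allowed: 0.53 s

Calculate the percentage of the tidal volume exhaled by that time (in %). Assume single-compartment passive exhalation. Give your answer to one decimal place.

88.7

τ = R × C = 9.0 × 27 mL/cmH2O = 9.0 × 0.027 L/cmH2O = 0.243 s.
Passive exhalation: V(t)/V₀ = e^(−t/τ) = e^(−0.53/0.243) = 0.1129.
Fraction exhaled = 1 − 0.1129 = 0.8871 → 88.71%.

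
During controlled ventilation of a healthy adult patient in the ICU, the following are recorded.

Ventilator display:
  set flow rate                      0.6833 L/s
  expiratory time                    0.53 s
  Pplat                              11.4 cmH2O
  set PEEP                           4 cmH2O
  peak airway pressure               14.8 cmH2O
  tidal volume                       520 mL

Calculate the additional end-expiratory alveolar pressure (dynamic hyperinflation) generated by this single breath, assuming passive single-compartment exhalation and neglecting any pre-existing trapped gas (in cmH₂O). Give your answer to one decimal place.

1.6

R = (PIP − Pplat)/V̇ = (14.8 − 11.4) / 0.6833 = 3.4/0.6833 = 4.976 cmH2O·s/L.
C = Vt/(Pplat − PEEP) = 520.0 / (11.4 − 4) = 520.0/7.4 = 70.27 mL/cmH2O.
τ = R × C = 4.976 × 0.07027 L/cmH2O = 0.3497 s.
Fraction remaining = e^(−Te/τ) = e^(−0.53/0.3497) = 0.2197; trapped volume = 520.0 × 0.2197 = 114.24 mL.
Additional alveolar pressure from trapping ≈ V_trapped / C = 114.24 / 70.27 = 1.626 cmH2O.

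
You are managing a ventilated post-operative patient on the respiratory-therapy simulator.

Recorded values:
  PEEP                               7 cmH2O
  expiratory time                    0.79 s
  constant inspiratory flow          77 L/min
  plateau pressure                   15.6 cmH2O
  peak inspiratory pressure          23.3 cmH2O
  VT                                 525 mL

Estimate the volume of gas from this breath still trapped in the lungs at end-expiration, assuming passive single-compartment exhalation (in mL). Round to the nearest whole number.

Flow: 77 L/min ÷ 60 = 1.2833 L/s.
R = (PIP − Pplat)/V̇ = (23.3 − 15.6) / 1.2833 = 7.7/1.2833 = 6.0 cmH2O·s/L.
C = Vt/(Pplat − PEEP) = 525.0 / (15.6 − 7) = 525.0/8.6 = 61.047 mL/cmH2O.
τ = R × C = 6.0 × 0.06105 L/cmH2O = 0.3663 s.
Fraction remaining = e^(−Te/τ) = e^(−0.79/0.3663) = 0.1157.
Trapped volume = 525.0 × 0.1157 = 60.743 mL.

61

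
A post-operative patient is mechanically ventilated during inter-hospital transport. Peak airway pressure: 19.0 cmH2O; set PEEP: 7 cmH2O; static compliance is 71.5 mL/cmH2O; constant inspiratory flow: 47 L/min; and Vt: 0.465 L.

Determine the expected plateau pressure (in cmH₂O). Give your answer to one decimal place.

13.5

Pplat = PEEP + Vt / Cstat = 7 + 465 / 71.5 = 7 + 6.503 = 13.503 cmH2O.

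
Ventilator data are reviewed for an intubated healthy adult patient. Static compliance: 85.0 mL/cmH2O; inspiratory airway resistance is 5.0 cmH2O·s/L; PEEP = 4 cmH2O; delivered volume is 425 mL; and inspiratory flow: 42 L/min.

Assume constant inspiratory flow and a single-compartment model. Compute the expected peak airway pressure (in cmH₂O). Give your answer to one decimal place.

Flow: 42 L/min ÷ 60 = 0.7 L/s.
Equation of motion (constant flow): PIP = Vt/C + R·V̇ + PEEP.
PIP = 425/85.0 + 5.0×0.7 + 4 = 5.0 + 3.5 + 4 = 12.5 cmH2O.

12.5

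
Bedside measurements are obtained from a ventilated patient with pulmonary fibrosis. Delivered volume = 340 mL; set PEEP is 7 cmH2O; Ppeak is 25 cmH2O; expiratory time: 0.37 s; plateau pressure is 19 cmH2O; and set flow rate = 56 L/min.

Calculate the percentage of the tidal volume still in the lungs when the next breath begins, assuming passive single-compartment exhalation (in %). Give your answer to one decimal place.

13.1

Flow: 56 L/min ÷ 60 = 0.9333 L/s.
R = (PIP − Pplat)/V̇ = (25 − 19) / 0.9333 = 6.0/0.9333 = 6.429 cmH2O·s/L.
C = Vt/(Pplat − PEEP) = 340.0 / (19 − 7) = 340.0/12.0 = 28.333 mL/cmH2O.
τ = R × C = 6.429 × 0.02833 L/cmH2O = 0.1821 s.
Fraction remaining at end-expiration = e^(−Te/τ) = e^(−0.37/0.1821) = 0.1311 → 13.11%.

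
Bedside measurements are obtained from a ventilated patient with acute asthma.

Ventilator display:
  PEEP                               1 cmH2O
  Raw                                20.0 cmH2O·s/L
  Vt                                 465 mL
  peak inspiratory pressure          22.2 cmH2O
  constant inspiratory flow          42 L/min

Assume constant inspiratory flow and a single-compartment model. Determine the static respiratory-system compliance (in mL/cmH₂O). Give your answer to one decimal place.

64.6

Flow: 42 L/min ÷ 60 = 0.7 L/s.
Equation of motion (constant flow): PIP = Vt/C + R·V̇ + PEEP.
Vt/C = PIP − R·V̇ − PEEP = 22.2 − 20.0×0.7 − 1 = 22.2 − 14.0 − 1 = 7.2 cmH2O.
C = Vt / 7.2 = 465 / 7.2 = 64.583 mL/cmH2O.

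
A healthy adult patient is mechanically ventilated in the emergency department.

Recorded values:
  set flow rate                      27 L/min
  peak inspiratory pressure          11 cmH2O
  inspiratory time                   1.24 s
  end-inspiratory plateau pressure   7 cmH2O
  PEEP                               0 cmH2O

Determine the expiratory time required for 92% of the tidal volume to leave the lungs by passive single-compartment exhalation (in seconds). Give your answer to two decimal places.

Flow: 27 L/min ÷ 60 = 0.45 L/s.
Vt = flow × Ti = 0.45 L/s × 1.24 s × 1000 mL/L = 558.0 mL.
R = (PIP − Pplat)/V̇ = (11 − 7) / 0.45 = 4.0/0.45 = 8.889 cmH2O·s/L.
C = Vt/(Pplat − PEEP) = 558.0 / (7 − 0) = 558.0/7.0 = 79.714 mL/cmH2O.
τ = R × C = 8.889 × 0.07971 L/cmH2O = 0.7085 s.
t = −τ·ln(1 − 0.92) = −0.7085·ln(0.08) = 1.789 s.

1.79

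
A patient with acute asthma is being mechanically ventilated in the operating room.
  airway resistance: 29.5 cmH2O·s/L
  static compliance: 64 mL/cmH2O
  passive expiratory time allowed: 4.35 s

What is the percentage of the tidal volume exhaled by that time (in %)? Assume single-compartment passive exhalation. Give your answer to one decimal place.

90.0

τ = R × C = 29.5 × 64 mL/cmH2O = 29.5 × 0.064 L/cmH2O = 1.888 s.
Passive exhalation: V(t)/V₀ = e^(−t/τ) = e^(−4.35/1.888) = 0.09986.
Fraction exhaled = 1 − 0.09986 = 0.9001 → 90.01%.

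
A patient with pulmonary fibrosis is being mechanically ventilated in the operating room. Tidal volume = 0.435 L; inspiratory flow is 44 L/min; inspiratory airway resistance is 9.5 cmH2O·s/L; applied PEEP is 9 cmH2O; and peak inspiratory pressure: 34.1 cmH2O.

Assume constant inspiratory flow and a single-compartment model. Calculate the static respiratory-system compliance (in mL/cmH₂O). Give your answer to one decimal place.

Flow: 44 L/min ÷ 60 = 0.7333 L/s.
Equation of motion (constant flow): PIP = Vt/C + R·V̇ + PEEP.
Vt/C = PIP − R·V̇ − PEEP = 34.1 − 9.5×0.7333 − 9 = 34.1 − 6.966 − 9 = 18.134 cmH2O.
C = Vt / 18.134 = 435 / 18.134 = 23.988 mL/cmH2O.

24.0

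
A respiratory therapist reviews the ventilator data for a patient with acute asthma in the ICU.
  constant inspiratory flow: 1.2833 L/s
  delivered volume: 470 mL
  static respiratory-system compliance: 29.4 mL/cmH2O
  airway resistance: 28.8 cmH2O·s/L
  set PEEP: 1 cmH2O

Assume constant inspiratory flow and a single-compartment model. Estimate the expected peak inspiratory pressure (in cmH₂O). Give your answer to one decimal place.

Equation of motion (constant flow): PIP = Vt/C + R·V̇ + PEEP.
PIP = 470/29.4 + 28.8×1.2833 + 1 = 15.986 + 36.959 + 1 = 53.945 cmH2O.

53.9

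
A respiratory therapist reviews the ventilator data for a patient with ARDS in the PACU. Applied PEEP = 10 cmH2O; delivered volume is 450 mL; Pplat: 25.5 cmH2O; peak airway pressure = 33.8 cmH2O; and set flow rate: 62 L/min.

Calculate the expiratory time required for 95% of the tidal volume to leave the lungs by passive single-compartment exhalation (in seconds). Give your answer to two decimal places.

Flow: 62 L/min ÷ 60 = 1.0333 L/s.
R = (PIP − Pplat)/V̇ = (33.8 − 25.5) / 1.0333 = 8.3/1.0333 = 8.033 cmH2O·s/L.
C = Vt/(Pplat − PEEP) = 450.0 / (25.5 − 10) = 450.0/15.5 = 29.032 mL/cmH2O.
τ = R × C = 8.033 × 0.02903 L/cmH2O = 0.2332 s.
t = −τ·ln(1 − 0.95) = −0.2332·ln(0.05) = 0.6986 s.

0.70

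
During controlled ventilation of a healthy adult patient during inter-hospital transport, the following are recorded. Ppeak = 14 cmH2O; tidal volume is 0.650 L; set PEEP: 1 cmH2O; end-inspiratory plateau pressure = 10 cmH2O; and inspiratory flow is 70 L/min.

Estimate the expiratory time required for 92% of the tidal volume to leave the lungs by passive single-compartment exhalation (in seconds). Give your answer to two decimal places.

Flow: 70 L/min ÷ 60 = 1.1667 L/s.
R = (PIP − Pplat)/V̇ = (14 − 10) / 1.1667 = 4.0/1.1667 = 3.428 cmH2O·s/L.
C = Vt/(Pplat − PEEP) = 650.0 / (10 − 1) = 650.0/9.0 = 72.222 mL/cmH2O.
τ = R × C = 3.428 × 0.07222 L/cmH2O = 0.2476 s.
t = −τ·ln(1 − 0.92) = −0.2476·ln(0.08) = 0.6254 s.

0.63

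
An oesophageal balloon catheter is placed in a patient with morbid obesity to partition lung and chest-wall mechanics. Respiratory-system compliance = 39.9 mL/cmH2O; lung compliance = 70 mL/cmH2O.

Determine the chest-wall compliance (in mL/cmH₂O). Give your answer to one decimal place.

92.8

1/Ccw = 1/Crs − 1/CL.
1/Ccw = 1/39.9 − 1/70 = 0.01078.
Ccw = 92.764 mL/cmH2O.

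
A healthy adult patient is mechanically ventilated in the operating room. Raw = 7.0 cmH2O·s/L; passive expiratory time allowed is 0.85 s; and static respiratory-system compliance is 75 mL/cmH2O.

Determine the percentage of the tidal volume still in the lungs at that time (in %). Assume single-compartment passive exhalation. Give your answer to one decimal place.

τ = R × C = 7.0 × 75 mL/cmH2O = 7.0 × 0.075 L/cmH2O = 0.525 s.
Passive exhalation: V(t)/V₀ = e^(−t/τ) = e^(−0.85/0.525) = 0.1981.
Fraction remaining = 0.1981 → 19.81%.

19.8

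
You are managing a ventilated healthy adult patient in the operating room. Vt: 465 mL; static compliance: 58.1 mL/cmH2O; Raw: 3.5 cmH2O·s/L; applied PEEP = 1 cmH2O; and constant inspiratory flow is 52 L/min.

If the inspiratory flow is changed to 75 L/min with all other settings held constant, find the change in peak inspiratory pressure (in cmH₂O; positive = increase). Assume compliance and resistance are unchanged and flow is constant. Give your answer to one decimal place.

Flow: 52 L/min ÷ 60 = 0.8667 L/s.
New flow: 75 L/min ÷ 60 = 1.25 L/s.
PIP = Vt/C + R·V̇ + PEEP (constant-flow equation of motion).
Only the resistive term changes: ΔPIP = R × ΔV̇ = 3.5 × (1.25 − 0.8667) = 3.5 × 0.3833 = 1.342 cmH2O.

1.3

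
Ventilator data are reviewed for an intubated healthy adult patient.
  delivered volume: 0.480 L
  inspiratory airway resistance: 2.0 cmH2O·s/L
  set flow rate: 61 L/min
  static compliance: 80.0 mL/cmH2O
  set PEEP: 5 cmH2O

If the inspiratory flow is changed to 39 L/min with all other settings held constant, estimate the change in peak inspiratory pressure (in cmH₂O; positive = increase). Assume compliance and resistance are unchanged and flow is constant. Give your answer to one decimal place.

Flow: 61 L/min ÷ 60 = 1.0167 L/s.
New flow: 39 L/min ÷ 60 = 0.65 L/s.
PIP = Vt/C + R·V̇ + PEEP (constant-flow equation of motion).
Only the resistive term changes: ΔPIP = R × ΔV̇ = 2.0 × (0.65 − 1.0167) = 2.0 × -0.3667 = -0.7334 cmH2O.

-0.7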